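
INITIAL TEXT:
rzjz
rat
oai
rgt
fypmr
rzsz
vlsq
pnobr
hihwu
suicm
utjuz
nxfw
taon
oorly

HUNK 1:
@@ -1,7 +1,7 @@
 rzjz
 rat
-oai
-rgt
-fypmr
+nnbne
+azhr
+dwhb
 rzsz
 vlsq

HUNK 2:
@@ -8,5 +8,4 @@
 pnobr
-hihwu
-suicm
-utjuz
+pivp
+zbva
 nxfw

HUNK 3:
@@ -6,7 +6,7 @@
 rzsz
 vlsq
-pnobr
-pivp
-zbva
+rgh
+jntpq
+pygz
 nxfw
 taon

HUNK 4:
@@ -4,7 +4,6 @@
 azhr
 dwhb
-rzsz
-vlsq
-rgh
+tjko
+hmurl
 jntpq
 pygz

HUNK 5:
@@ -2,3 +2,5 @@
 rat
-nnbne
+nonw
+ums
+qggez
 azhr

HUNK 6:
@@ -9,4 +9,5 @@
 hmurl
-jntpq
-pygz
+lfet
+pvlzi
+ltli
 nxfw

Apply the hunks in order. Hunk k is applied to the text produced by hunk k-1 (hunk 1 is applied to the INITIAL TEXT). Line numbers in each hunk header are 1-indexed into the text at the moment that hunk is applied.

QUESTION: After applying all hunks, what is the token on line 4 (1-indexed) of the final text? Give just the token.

Hunk 1: at line 1 remove [oai,rgt,fypmr] add [nnbne,azhr,dwhb] -> 14 lines: rzjz rat nnbne azhr dwhb rzsz vlsq pnobr hihwu suicm utjuz nxfw taon oorly
Hunk 2: at line 8 remove [hihwu,suicm,utjuz] add [pivp,zbva] -> 13 lines: rzjz rat nnbne azhr dwhb rzsz vlsq pnobr pivp zbva nxfw taon oorly
Hunk 3: at line 6 remove [pnobr,pivp,zbva] add [rgh,jntpq,pygz] -> 13 lines: rzjz rat nnbne azhr dwhb rzsz vlsq rgh jntpq pygz nxfw taon oorly
Hunk 4: at line 4 remove [rzsz,vlsq,rgh] add [tjko,hmurl] -> 12 lines: rzjz rat nnbne azhr dwhb tjko hmurl jntpq pygz nxfw taon oorly
Hunk 5: at line 2 remove [nnbne] add [nonw,ums,qggez] -> 14 lines: rzjz rat nonw ums qggez azhr dwhb tjko hmurl jntpq pygz nxfw taon oorly
Hunk 6: at line 9 remove [jntpq,pygz] add [lfet,pvlzi,ltli] -> 15 lines: rzjz rat nonw ums qggez azhr dwhb tjko hmurl lfet pvlzi ltli nxfw taon oorly
Final line 4: ums

Answer: ums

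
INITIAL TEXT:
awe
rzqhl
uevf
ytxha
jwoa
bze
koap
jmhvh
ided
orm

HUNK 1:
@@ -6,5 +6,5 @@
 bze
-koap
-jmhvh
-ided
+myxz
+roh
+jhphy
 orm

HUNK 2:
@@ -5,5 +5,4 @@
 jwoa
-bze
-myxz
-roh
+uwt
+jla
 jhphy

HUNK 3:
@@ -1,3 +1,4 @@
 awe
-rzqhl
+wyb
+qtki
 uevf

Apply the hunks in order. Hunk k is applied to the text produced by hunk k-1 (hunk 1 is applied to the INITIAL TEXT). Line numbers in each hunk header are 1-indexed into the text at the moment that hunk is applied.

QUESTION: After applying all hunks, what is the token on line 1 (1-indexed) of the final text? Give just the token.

Hunk 1: at line 6 remove [koap,jmhvh,ided] add [myxz,roh,jhphy] -> 10 lines: awe rzqhl uevf ytxha jwoa bze myxz roh jhphy orm
Hunk 2: at line 5 remove [bze,myxz,roh] add [uwt,jla] -> 9 lines: awe rzqhl uevf ytxha jwoa uwt jla jhphy orm
Hunk 3: at line 1 remove [rzqhl] add [wyb,qtki] -> 10 lines: awe wyb qtki uevf ytxha jwoa uwt jla jhphy orm
Final line 1: awe

Answer: awe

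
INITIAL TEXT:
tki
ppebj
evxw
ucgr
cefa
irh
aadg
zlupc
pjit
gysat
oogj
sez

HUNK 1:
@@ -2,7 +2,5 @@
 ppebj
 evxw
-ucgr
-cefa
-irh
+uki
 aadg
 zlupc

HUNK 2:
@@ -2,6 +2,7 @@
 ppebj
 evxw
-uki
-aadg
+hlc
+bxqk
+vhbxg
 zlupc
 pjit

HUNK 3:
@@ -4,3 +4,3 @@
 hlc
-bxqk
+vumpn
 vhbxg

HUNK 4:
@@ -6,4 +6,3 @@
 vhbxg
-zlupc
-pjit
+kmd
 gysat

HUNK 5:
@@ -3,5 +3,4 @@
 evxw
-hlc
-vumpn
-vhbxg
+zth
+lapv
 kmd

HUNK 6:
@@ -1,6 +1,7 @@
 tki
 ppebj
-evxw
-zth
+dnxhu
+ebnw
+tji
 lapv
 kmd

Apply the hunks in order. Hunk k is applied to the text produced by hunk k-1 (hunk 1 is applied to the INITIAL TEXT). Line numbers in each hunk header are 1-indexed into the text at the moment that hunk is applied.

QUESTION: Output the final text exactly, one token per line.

Hunk 1: at line 2 remove [ucgr,cefa,irh] add [uki] -> 10 lines: tki ppebj evxw uki aadg zlupc pjit gysat oogj sez
Hunk 2: at line 2 remove [uki,aadg] add [hlc,bxqk,vhbxg] -> 11 lines: tki ppebj evxw hlc bxqk vhbxg zlupc pjit gysat oogj sez
Hunk 3: at line 4 remove [bxqk] add [vumpn] -> 11 lines: tki ppebj evxw hlc vumpn vhbxg zlupc pjit gysat oogj sez
Hunk 4: at line 6 remove [zlupc,pjit] add [kmd] -> 10 lines: tki ppebj evxw hlc vumpn vhbxg kmd gysat oogj sez
Hunk 5: at line 3 remove [hlc,vumpn,vhbxg] add [zth,lapv] -> 9 lines: tki ppebj evxw zth lapv kmd gysat oogj sez
Hunk 6: at line 1 remove [evxw,zth] add [dnxhu,ebnw,tji] -> 10 lines: tki ppebj dnxhu ebnw tji lapv kmd gysat oogj sez

Answer: tki
ppebj
dnxhu
ebnw
tji
lapv
kmd
gysat
oogj
sez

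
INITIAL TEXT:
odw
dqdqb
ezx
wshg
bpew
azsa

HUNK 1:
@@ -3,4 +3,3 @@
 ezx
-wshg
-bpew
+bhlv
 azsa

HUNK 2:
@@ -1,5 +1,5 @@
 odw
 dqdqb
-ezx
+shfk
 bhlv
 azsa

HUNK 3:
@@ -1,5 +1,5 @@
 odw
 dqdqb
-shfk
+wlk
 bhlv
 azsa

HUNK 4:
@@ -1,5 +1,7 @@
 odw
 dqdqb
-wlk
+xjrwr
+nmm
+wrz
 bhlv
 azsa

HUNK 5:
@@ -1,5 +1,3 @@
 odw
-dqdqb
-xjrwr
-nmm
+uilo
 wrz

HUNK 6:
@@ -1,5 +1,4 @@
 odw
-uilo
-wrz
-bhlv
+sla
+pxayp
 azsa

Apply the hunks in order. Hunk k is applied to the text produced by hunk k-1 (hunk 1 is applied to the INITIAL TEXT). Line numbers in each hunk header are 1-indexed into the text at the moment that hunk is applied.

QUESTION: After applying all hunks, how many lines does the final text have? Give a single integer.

Hunk 1: at line 3 remove [wshg,bpew] add [bhlv] -> 5 lines: odw dqdqb ezx bhlv azsa
Hunk 2: at line 1 remove [ezx] add [shfk] -> 5 lines: odw dqdqb shfk bhlv azsa
Hunk 3: at line 1 remove [shfk] add [wlk] -> 5 lines: odw dqdqb wlk bhlv azsa
Hunk 4: at line 1 remove [wlk] add [xjrwr,nmm,wrz] -> 7 lines: odw dqdqb xjrwr nmm wrz bhlv azsa
Hunk 5: at line 1 remove [dqdqb,xjrwr,nmm] add [uilo] -> 5 lines: odw uilo wrz bhlv azsa
Hunk 6: at line 1 remove [uilo,wrz,bhlv] add [sla,pxayp] -> 4 lines: odw sla pxayp azsa
Final line count: 4

Answer: 4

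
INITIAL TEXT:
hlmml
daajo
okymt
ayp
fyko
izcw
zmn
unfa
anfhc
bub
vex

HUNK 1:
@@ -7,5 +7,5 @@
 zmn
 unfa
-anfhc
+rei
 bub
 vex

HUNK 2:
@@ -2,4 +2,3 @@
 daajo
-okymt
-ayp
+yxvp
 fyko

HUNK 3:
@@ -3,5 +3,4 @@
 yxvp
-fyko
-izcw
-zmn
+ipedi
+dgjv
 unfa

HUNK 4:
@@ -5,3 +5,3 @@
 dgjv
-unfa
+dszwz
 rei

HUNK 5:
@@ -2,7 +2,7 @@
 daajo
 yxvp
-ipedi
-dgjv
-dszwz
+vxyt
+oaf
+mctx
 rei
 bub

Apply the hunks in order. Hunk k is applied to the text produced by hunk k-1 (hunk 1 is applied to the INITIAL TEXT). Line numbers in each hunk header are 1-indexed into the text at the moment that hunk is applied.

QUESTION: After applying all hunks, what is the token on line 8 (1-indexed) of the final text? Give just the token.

Hunk 1: at line 7 remove [anfhc] add [rei] -> 11 lines: hlmml daajo okymt ayp fyko izcw zmn unfa rei bub vex
Hunk 2: at line 2 remove [okymt,ayp] add [yxvp] -> 10 lines: hlmml daajo yxvp fyko izcw zmn unfa rei bub vex
Hunk 3: at line 3 remove [fyko,izcw,zmn] add [ipedi,dgjv] -> 9 lines: hlmml daajo yxvp ipedi dgjv unfa rei bub vex
Hunk 4: at line 5 remove [unfa] add [dszwz] -> 9 lines: hlmml daajo yxvp ipedi dgjv dszwz rei bub vex
Hunk 5: at line 2 remove [ipedi,dgjv,dszwz] add [vxyt,oaf,mctx] -> 9 lines: hlmml daajo yxvp vxyt oaf mctx rei bub vex
Final line 8: bub

Answer: bub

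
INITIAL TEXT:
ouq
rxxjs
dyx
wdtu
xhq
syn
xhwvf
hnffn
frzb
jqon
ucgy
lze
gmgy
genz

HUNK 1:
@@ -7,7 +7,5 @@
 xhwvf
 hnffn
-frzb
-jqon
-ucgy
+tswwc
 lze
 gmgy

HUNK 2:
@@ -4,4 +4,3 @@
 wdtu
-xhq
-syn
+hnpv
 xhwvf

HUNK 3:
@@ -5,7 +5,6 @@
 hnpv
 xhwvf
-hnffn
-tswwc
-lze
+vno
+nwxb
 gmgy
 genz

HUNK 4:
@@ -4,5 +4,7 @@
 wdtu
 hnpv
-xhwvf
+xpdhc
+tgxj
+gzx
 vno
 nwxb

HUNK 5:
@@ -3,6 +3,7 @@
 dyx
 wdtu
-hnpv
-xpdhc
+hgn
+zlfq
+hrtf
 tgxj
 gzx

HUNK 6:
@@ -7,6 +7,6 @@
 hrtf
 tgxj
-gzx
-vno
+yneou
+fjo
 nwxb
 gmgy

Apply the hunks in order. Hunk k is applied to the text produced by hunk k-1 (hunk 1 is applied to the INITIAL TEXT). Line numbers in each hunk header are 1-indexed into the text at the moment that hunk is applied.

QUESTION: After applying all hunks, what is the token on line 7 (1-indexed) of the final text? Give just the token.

Answer: hrtf

Derivation:
Hunk 1: at line 7 remove [frzb,jqon,ucgy] add [tswwc] -> 12 lines: ouq rxxjs dyx wdtu xhq syn xhwvf hnffn tswwc lze gmgy genz
Hunk 2: at line 4 remove [xhq,syn] add [hnpv] -> 11 lines: ouq rxxjs dyx wdtu hnpv xhwvf hnffn tswwc lze gmgy genz
Hunk 3: at line 5 remove [hnffn,tswwc,lze] add [vno,nwxb] -> 10 lines: ouq rxxjs dyx wdtu hnpv xhwvf vno nwxb gmgy genz
Hunk 4: at line 4 remove [xhwvf] add [xpdhc,tgxj,gzx] -> 12 lines: ouq rxxjs dyx wdtu hnpv xpdhc tgxj gzx vno nwxb gmgy genz
Hunk 5: at line 3 remove [hnpv,xpdhc] add [hgn,zlfq,hrtf] -> 13 lines: ouq rxxjs dyx wdtu hgn zlfq hrtf tgxj gzx vno nwxb gmgy genz
Hunk 6: at line 7 remove [gzx,vno] add [yneou,fjo] -> 13 lines: ouq rxxjs dyx wdtu hgn zlfq hrtf tgxj yneou fjo nwxb gmgy genz
Final line 7: hrtf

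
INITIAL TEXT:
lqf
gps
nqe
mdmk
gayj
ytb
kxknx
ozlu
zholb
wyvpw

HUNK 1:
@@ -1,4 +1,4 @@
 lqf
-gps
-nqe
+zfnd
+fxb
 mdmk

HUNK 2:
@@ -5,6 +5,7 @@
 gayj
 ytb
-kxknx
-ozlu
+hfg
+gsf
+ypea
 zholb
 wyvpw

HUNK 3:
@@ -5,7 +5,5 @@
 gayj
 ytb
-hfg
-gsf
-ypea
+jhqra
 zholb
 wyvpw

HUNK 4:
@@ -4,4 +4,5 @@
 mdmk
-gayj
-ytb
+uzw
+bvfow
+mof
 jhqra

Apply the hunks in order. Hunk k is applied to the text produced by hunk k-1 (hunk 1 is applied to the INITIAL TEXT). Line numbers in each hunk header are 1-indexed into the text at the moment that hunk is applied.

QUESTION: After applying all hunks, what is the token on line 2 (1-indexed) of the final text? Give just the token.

Hunk 1: at line 1 remove [gps,nqe] add [zfnd,fxb] -> 10 lines: lqf zfnd fxb mdmk gayj ytb kxknx ozlu zholb wyvpw
Hunk 2: at line 5 remove [kxknx,ozlu] add [hfg,gsf,ypea] -> 11 lines: lqf zfnd fxb mdmk gayj ytb hfg gsf ypea zholb wyvpw
Hunk 3: at line 5 remove [hfg,gsf,ypea] add [jhqra] -> 9 lines: lqf zfnd fxb mdmk gayj ytb jhqra zholb wyvpw
Hunk 4: at line 4 remove [gayj,ytb] add [uzw,bvfow,mof] -> 10 lines: lqf zfnd fxb mdmk uzw bvfow mof jhqra zholb wyvpw
Final line 2: zfnd

Answer: zfnd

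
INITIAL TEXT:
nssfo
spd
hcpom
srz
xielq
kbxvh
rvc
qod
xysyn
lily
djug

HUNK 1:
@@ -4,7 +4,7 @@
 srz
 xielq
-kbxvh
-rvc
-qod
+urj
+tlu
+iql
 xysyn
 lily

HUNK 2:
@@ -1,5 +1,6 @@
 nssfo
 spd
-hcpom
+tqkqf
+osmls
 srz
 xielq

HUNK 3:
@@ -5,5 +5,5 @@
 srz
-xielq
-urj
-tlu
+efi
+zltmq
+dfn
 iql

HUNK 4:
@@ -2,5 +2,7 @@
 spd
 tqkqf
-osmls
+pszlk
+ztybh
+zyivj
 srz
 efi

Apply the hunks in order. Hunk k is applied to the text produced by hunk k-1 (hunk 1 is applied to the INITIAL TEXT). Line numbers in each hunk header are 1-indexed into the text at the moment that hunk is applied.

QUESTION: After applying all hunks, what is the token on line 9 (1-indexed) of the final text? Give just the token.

Answer: zltmq

Derivation:
Hunk 1: at line 4 remove [kbxvh,rvc,qod] add [urj,tlu,iql] -> 11 lines: nssfo spd hcpom srz xielq urj tlu iql xysyn lily djug
Hunk 2: at line 1 remove [hcpom] add [tqkqf,osmls] -> 12 lines: nssfo spd tqkqf osmls srz xielq urj tlu iql xysyn lily djug
Hunk 3: at line 5 remove [xielq,urj,tlu] add [efi,zltmq,dfn] -> 12 lines: nssfo spd tqkqf osmls srz efi zltmq dfn iql xysyn lily djug
Hunk 4: at line 2 remove [osmls] add [pszlk,ztybh,zyivj] -> 14 lines: nssfo spd tqkqf pszlk ztybh zyivj srz efi zltmq dfn iql xysyn lily djug
Final line 9: zltmq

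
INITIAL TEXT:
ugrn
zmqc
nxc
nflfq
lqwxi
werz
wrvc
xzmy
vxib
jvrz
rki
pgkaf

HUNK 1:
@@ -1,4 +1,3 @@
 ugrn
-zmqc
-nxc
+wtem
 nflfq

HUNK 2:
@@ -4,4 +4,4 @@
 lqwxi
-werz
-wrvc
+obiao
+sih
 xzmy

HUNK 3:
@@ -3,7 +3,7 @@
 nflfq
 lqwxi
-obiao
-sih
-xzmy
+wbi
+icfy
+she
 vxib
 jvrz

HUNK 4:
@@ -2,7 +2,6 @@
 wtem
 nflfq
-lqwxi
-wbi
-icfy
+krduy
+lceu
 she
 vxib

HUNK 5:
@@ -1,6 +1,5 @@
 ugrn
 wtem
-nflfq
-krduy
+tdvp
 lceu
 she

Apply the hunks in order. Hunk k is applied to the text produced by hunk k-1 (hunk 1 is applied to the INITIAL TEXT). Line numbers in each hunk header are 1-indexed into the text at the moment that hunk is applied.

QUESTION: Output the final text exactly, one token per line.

Hunk 1: at line 1 remove [zmqc,nxc] add [wtem] -> 11 lines: ugrn wtem nflfq lqwxi werz wrvc xzmy vxib jvrz rki pgkaf
Hunk 2: at line 4 remove [werz,wrvc] add [obiao,sih] -> 11 lines: ugrn wtem nflfq lqwxi obiao sih xzmy vxib jvrz rki pgkaf
Hunk 3: at line 3 remove [obiao,sih,xzmy] add [wbi,icfy,she] -> 11 lines: ugrn wtem nflfq lqwxi wbi icfy she vxib jvrz rki pgkaf
Hunk 4: at line 2 remove [lqwxi,wbi,icfy] add [krduy,lceu] -> 10 lines: ugrn wtem nflfq krduy lceu she vxib jvrz rki pgkaf
Hunk 5: at line 1 remove [nflfq,krduy] add [tdvp] -> 9 lines: ugrn wtem tdvp lceu she vxib jvrz rki pgkaf

Answer: ugrn
wtem
tdvp
lceu
she
vxib
jvrz
rki
pgkaf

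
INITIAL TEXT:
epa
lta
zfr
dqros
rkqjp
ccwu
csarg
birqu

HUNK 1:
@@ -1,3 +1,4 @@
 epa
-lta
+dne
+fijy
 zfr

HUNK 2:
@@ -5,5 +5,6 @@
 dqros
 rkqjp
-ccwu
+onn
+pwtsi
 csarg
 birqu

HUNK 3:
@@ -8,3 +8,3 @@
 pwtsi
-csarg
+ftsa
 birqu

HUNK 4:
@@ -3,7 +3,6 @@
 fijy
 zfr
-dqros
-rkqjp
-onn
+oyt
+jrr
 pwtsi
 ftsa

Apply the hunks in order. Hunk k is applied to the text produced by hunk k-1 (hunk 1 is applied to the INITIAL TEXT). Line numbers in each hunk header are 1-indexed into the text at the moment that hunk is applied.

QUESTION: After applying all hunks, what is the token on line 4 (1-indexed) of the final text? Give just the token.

Answer: zfr

Derivation:
Hunk 1: at line 1 remove [lta] add [dne,fijy] -> 9 lines: epa dne fijy zfr dqros rkqjp ccwu csarg birqu
Hunk 2: at line 5 remove [ccwu] add [onn,pwtsi] -> 10 lines: epa dne fijy zfr dqros rkqjp onn pwtsi csarg birqu
Hunk 3: at line 8 remove [csarg] add [ftsa] -> 10 lines: epa dne fijy zfr dqros rkqjp onn pwtsi ftsa birqu
Hunk 4: at line 3 remove [dqros,rkqjp,onn] add [oyt,jrr] -> 9 lines: epa dne fijy zfr oyt jrr pwtsi ftsa birqu
Final line 4: zfr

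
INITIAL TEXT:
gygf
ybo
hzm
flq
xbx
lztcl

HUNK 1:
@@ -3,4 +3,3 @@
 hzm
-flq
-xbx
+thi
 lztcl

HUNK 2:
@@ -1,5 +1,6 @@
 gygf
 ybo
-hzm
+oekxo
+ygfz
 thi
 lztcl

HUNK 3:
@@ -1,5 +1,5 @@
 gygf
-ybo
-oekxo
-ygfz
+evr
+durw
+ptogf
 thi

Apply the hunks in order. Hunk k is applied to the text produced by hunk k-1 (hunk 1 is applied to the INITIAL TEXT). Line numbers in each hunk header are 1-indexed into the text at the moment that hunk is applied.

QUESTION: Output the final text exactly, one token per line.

Hunk 1: at line 3 remove [flq,xbx] add [thi] -> 5 lines: gygf ybo hzm thi lztcl
Hunk 2: at line 1 remove [hzm] add [oekxo,ygfz] -> 6 lines: gygf ybo oekxo ygfz thi lztcl
Hunk 3: at line 1 remove [ybo,oekxo,ygfz] add [evr,durw,ptogf] -> 6 lines: gygf evr durw ptogf thi lztcl

Answer: gygf
evr
durw
ptogf
thi
lztcl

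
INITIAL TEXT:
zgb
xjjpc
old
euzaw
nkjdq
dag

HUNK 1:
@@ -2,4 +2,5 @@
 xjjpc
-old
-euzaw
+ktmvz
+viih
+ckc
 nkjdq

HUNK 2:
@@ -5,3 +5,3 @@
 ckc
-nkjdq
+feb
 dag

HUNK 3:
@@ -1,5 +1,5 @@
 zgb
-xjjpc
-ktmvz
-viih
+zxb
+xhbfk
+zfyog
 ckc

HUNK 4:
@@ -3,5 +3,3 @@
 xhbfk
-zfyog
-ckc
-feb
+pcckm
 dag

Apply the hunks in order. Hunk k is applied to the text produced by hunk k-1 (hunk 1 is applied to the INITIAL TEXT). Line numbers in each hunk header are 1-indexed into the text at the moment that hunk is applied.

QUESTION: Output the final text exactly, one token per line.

Hunk 1: at line 2 remove [old,euzaw] add [ktmvz,viih,ckc] -> 7 lines: zgb xjjpc ktmvz viih ckc nkjdq dag
Hunk 2: at line 5 remove [nkjdq] add [feb] -> 7 lines: zgb xjjpc ktmvz viih ckc feb dag
Hunk 3: at line 1 remove [xjjpc,ktmvz,viih] add [zxb,xhbfk,zfyog] -> 7 lines: zgb zxb xhbfk zfyog ckc feb dag
Hunk 4: at line 3 remove [zfyog,ckc,feb] add [pcckm] -> 5 lines: zgb zxb xhbfk pcckm dag

Answer: zgb
zxb
xhbfk
pcckm
dag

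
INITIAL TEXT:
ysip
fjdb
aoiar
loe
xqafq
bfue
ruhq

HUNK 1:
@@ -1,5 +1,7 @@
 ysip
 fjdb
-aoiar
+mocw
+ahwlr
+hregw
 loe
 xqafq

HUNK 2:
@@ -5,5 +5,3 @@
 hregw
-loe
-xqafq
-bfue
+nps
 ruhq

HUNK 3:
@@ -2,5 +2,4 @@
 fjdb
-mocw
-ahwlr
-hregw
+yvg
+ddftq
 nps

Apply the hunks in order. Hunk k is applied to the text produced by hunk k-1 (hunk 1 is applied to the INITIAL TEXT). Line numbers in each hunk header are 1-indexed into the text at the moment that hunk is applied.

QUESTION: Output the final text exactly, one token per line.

Answer: ysip
fjdb
yvg
ddftq
nps
ruhq

Derivation:
Hunk 1: at line 1 remove [aoiar] add [mocw,ahwlr,hregw] -> 9 lines: ysip fjdb mocw ahwlr hregw loe xqafq bfue ruhq
Hunk 2: at line 5 remove [loe,xqafq,bfue] add [nps] -> 7 lines: ysip fjdb mocw ahwlr hregw nps ruhq
Hunk 3: at line 2 remove [mocw,ahwlr,hregw] add [yvg,ddftq] -> 6 lines: ysip fjdb yvg ddftq nps ruhq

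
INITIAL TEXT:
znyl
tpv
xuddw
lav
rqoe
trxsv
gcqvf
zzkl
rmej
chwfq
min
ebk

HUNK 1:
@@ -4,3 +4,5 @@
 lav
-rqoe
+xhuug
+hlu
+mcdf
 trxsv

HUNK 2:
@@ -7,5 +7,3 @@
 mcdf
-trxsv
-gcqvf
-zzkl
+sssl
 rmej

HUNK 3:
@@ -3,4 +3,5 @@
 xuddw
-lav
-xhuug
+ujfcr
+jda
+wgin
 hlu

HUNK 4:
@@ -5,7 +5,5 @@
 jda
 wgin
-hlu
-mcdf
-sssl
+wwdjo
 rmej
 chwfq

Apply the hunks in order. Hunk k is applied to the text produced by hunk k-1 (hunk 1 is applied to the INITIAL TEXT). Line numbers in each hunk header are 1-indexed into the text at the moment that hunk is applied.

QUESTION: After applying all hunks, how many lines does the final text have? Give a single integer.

Hunk 1: at line 4 remove [rqoe] add [xhuug,hlu,mcdf] -> 14 lines: znyl tpv xuddw lav xhuug hlu mcdf trxsv gcqvf zzkl rmej chwfq min ebk
Hunk 2: at line 7 remove [trxsv,gcqvf,zzkl] add [sssl] -> 12 lines: znyl tpv xuddw lav xhuug hlu mcdf sssl rmej chwfq min ebk
Hunk 3: at line 3 remove [lav,xhuug] add [ujfcr,jda,wgin] -> 13 lines: znyl tpv xuddw ujfcr jda wgin hlu mcdf sssl rmej chwfq min ebk
Hunk 4: at line 5 remove [hlu,mcdf,sssl] add [wwdjo] -> 11 lines: znyl tpv xuddw ujfcr jda wgin wwdjo rmej chwfq min ebk
Final line count: 11

Answer: 11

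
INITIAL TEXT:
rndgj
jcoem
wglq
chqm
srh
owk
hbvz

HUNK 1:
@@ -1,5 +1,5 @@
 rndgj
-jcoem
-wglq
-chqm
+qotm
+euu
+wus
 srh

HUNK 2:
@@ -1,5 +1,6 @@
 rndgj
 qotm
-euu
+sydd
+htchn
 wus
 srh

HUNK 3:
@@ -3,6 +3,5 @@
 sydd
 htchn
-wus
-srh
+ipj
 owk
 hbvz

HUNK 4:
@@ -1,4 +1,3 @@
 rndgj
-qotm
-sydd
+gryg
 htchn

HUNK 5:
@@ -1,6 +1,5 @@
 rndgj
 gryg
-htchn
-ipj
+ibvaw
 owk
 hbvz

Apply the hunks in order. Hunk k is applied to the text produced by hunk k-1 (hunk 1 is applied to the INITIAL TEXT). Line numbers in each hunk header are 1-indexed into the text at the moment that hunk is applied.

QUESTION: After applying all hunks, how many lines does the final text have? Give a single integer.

Answer: 5

Derivation:
Hunk 1: at line 1 remove [jcoem,wglq,chqm] add [qotm,euu,wus] -> 7 lines: rndgj qotm euu wus srh owk hbvz
Hunk 2: at line 1 remove [euu] add [sydd,htchn] -> 8 lines: rndgj qotm sydd htchn wus srh owk hbvz
Hunk 3: at line 3 remove [wus,srh] add [ipj] -> 7 lines: rndgj qotm sydd htchn ipj owk hbvz
Hunk 4: at line 1 remove [qotm,sydd] add [gryg] -> 6 lines: rndgj gryg htchn ipj owk hbvz
Hunk 5: at line 1 remove [htchn,ipj] add [ibvaw] -> 5 lines: rndgj gryg ibvaw owk hbvz
Final line count: 5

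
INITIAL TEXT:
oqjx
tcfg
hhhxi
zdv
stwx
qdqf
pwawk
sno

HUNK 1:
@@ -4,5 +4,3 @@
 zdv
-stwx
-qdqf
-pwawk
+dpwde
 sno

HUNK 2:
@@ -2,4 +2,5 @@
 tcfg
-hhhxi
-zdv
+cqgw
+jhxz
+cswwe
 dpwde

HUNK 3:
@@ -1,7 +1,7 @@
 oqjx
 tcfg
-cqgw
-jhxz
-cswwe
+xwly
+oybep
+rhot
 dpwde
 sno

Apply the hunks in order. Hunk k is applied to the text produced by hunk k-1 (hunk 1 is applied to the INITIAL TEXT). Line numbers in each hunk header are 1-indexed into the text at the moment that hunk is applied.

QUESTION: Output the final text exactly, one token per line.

Hunk 1: at line 4 remove [stwx,qdqf,pwawk] add [dpwde] -> 6 lines: oqjx tcfg hhhxi zdv dpwde sno
Hunk 2: at line 2 remove [hhhxi,zdv] add [cqgw,jhxz,cswwe] -> 7 lines: oqjx tcfg cqgw jhxz cswwe dpwde sno
Hunk 3: at line 1 remove [cqgw,jhxz,cswwe] add [xwly,oybep,rhot] -> 7 lines: oqjx tcfg xwly oybep rhot dpwde sno

Answer: oqjx
tcfg
xwly
oybep
rhot
dpwde
sno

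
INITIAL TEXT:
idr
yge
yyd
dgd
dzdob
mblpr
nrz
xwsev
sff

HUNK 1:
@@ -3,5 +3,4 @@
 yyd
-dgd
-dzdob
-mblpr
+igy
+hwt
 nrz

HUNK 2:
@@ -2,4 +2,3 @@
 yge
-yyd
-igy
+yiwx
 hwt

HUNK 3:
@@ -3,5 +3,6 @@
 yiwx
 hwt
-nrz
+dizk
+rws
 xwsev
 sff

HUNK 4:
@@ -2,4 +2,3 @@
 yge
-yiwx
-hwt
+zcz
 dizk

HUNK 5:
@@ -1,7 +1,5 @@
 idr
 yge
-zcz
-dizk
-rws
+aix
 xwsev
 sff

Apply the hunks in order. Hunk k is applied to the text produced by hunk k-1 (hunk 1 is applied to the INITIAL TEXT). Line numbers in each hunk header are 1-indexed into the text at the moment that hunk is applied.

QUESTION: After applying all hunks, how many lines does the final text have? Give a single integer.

Answer: 5

Derivation:
Hunk 1: at line 3 remove [dgd,dzdob,mblpr] add [igy,hwt] -> 8 lines: idr yge yyd igy hwt nrz xwsev sff
Hunk 2: at line 2 remove [yyd,igy] add [yiwx] -> 7 lines: idr yge yiwx hwt nrz xwsev sff
Hunk 3: at line 3 remove [nrz] add [dizk,rws] -> 8 lines: idr yge yiwx hwt dizk rws xwsev sff
Hunk 4: at line 2 remove [yiwx,hwt] add [zcz] -> 7 lines: idr yge zcz dizk rws xwsev sff
Hunk 5: at line 1 remove [zcz,dizk,rws] add [aix] -> 5 lines: idr yge aix xwsev sff
Final line count: 5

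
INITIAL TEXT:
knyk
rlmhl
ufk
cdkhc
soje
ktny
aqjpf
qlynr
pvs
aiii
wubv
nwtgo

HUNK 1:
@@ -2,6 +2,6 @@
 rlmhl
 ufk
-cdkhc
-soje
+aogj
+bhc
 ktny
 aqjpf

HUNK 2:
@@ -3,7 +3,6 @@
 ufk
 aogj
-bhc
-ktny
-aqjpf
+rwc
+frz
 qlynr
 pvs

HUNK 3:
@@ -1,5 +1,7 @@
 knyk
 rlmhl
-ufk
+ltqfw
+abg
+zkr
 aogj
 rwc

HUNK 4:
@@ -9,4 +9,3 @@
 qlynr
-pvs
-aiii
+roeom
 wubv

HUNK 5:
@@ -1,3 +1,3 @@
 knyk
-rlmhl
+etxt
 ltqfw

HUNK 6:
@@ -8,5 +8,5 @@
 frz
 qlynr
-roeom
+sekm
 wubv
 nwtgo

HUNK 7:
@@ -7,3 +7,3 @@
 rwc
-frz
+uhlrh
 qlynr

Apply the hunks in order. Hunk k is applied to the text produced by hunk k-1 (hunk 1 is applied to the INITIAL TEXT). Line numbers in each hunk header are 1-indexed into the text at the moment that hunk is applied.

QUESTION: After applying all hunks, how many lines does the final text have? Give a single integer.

Hunk 1: at line 2 remove [cdkhc,soje] add [aogj,bhc] -> 12 lines: knyk rlmhl ufk aogj bhc ktny aqjpf qlynr pvs aiii wubv nwtgo
Hunk 2: at line 3 remove [bhc,ktny,aqjpf] add [rwc,frz] -> 11 lines: knyk rlmhl ufk aogj rwc frz qlynr pvs aiii wubv nwtgo
Hunk 3: at line 1 remove [ufk] add [ltqfw,abg,zkr] -> 13 lines: knyk rlmhl ltqfw abg zkr aogj rwc frz qlynr pvs aiii wubv nwtgo
Hunk 4: at line 9 remove [pvs,aiii] add [roeom] -> 12 lines: knyk rlmhl ltqfw abg zkr aogj rwc frz qlynr roeom wubv nwtgo
Hunk 5: at line 1 remove [rlmhl] add [etxt] -> 12 lines: knyk etxt ltqfw abg zkr aogj rwc frz qlynr roeom wubv nwtgo
Hunk 6: at line 8 remove [roeom] add [sekm] -> 12 lines: knyk etxt ltqfw abg zkr aogj rwc frz qlynr sekm wubv nwtgo
Hunk 7: at line 7 remove [frz] add [uhlrh] -> 12 lines: knyk etxt ltqfw abg zkr aogj rwc uhlrh qlynr sekm wubv nwtgo
Final line count: 12

Answer: 12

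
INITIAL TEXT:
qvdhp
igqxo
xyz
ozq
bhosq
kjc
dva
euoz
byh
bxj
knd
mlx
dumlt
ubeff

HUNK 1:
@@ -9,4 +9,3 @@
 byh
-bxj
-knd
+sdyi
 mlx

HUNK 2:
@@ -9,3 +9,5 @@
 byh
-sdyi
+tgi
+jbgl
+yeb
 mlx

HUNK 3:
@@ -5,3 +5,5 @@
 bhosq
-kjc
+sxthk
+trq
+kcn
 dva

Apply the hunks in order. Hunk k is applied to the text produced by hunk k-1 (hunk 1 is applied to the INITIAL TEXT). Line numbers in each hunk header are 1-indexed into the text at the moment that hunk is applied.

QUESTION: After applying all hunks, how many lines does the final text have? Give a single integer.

Answer: 17

Derivation:
Hunk 1: at line 9 remove [bxj,knd] add [sdyi] -> 13 lines: qvdhp igqxo xyz ozq bhosq kjc dva euoz byh sdyi mlx dumlt ubeff
Hunk 2: at line 9 remove [sdyi] add [tgi,jbgl,yeb] -> 15 lines: qvdhp igqxo xyz ozq bhosq kjc dva euoz byh tgi jbgl yeb mlx dumlt ubeff
Hunk 3: at line 5 remove [kjc] add [sxthk,trq,kcn] -> 17 lines: qvdhp igqxo xyz ozq bhosq sxthk trq kcn dva euoz byh tgi jbgl yeb mlx dumlt ubeff
Final line count: 17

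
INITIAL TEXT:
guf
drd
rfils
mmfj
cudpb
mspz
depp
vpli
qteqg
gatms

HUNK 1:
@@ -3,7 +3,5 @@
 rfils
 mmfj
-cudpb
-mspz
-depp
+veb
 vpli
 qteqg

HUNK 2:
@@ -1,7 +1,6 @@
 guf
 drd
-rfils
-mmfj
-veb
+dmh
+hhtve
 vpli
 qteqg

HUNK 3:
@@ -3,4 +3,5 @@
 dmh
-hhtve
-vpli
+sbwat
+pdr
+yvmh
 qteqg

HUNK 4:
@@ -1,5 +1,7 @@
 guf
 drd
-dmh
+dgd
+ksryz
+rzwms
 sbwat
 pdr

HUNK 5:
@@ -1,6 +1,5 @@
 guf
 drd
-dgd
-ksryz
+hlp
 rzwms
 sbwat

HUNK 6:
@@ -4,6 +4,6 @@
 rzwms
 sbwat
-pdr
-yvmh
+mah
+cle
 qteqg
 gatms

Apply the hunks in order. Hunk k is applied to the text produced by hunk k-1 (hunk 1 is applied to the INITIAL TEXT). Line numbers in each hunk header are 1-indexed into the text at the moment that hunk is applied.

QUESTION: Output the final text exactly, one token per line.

Answer: guf
drd
hlp
rzwms
sbwat
mah
cle
qteqg
gatms

Derivation:
Hunk 1: at line 3 remove [cudpb,mspz,depp] add [veb] -> 8 lines: guf drd rfils mmfj veb vpli qteqg gatms
Hunk 2: at line 1 remove [rfils,mmfj,veb] add [dmh,hhtve] -> 7 lines: guf drd dmh hhtve vpli qteqg gatms
Hunk 3: at line 3 remove [hhtve,vpli] add [sbwat,pdr,yvmh] -> 8 lines: guf drd dmh sbwat pdr yvmh qteqg gatms
Hunk 4: at line 1 remove [dmh] add [dgd,ksryz,rzwms] -> 10 lines: guf drd dgd ksryz rzwms sbwat pdr yvmh qteqg gatms
Hunk 5: at line 1 remove [dgd,ksryz] add [hlp] -> 9 lines: guf drd hlp rzwms sbwat pdr yvmh qteqg gatms
Hunk 6: at line 4 remove [pdr,yvmh] add [mah,cle] -> 9 lines: guf drd hlp rzwms sbwat mah cle qteqg gatms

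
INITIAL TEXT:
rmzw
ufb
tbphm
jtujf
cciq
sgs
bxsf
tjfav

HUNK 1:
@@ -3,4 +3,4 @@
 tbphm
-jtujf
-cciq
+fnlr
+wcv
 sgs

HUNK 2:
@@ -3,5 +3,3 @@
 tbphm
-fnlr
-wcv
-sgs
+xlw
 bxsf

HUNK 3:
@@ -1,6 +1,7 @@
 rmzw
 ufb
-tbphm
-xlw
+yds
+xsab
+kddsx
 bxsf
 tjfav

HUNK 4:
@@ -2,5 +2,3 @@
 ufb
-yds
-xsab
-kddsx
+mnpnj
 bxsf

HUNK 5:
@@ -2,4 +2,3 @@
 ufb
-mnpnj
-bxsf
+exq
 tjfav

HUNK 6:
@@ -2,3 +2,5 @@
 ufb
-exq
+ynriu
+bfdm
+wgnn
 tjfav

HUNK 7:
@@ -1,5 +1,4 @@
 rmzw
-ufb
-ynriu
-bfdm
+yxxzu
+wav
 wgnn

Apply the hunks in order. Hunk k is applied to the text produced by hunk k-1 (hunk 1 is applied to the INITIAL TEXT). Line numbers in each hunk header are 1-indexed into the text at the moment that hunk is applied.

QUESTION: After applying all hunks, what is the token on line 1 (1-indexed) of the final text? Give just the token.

Hunk 1: at line 3 remove [jtujf,cciq] add [fnlr,wcv] -> 8 lines: rmzw ufb tbphm fnlr wcv sgs bxsf tjfav
Hunk 2: at line 3 remove [fnlr,wcv,sgs] add [xlw] -> 6 lines: rmzw ufb tbphm xlw bxsf tjfav
Hunk 3: at line 1 remove [tbphm,xlw] add [yds,xsab,kddsx] -> 7 lines: rmzw ufb yds xsab kddsx bxsf tjfav
Hunk 4: at line 2 remove [yds,xsab,kddsx] add [mnpnj] -> 5 lines: rmzw ufb mnpnj bxsf tjfav
Hunk 5: at line 2 remove [mnpnj,bxsf] add [exq] -> 4 lines: rmzw ufb exq tjfav
Hunk 6: at line 2 remove [exq] add [ynriu,bfdm,wgnn] -> 6 lines: rmzw ufb ynriu bfdm wgnn tjfav
Hunk 7: at line 1 remove [ufb,ynriu,bfdm] add [yxxzu,wav] -> 5 lines: rmzw yxxzu wav wgnn tjfav
Final line 1: rmzw

Answer: rmzw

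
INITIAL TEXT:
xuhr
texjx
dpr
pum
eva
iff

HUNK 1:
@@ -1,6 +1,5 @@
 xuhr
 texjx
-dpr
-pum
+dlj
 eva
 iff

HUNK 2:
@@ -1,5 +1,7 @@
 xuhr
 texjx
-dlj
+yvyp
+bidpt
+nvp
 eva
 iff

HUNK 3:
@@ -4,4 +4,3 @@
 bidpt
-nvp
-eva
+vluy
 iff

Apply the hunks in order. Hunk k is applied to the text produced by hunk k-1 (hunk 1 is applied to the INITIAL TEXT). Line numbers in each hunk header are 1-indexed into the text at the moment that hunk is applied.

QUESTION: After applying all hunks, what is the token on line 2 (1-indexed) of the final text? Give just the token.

Hunk 1: at line 1 remove [dpr,pum] add [dlj] -> 5 lines: xuhr texjx dlj eva iff
Hunk 2: at line 1 remove [dlj] add [yvyp,bidpt,nvp] -> 7 lines: xuhr texjx yvyp bidpt nvp eva iff
Hunk 3: at line 4 remove [nvp,eva] add [vluy] -> 6 lines: xuhr texjx yvyp bidpt vluy iff
Final line 2: texjx

Answer: texjx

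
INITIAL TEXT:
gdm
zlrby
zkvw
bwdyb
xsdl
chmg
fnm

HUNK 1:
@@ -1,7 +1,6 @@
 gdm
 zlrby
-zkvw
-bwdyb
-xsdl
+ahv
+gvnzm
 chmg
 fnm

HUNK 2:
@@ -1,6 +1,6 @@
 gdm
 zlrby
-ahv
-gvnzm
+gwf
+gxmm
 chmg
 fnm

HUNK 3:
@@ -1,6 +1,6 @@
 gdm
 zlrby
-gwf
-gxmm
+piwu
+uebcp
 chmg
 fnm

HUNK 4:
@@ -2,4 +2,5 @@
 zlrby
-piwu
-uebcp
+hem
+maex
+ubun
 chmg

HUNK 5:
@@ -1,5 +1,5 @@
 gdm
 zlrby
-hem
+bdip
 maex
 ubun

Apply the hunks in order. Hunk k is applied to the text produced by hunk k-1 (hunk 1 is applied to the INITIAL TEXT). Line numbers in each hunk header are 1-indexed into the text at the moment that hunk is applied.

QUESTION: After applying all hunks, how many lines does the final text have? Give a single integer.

Hunk 1: at line 1 remove [zkvw,bwdyb,xsdl] add [ahv,gvnzm] -> 6 lines: gdm zlrby ahv gvnzm chmg fnm
Hunk 2: at line 1 remove [ahv,gvnzm] add [gwf,gxmm] -> 6 lines: gdm zlrby gwf gxmm chmg fnm
Hunk 3: at line 1 remove [gwf,gxmm] add [piwu,uebcp] -> 6 lines: gdm zlrby piwu uebcp chmg fnm
Hunk 4: at line 2 remove [piwu,uebcp] add [hem,maex,ubun] -> 7 lines: gdm zlrby hem maex ubun chmg fnm
Hunk 5: at line 1 remove [hem] add [bdip] -> 7 lines: gdm zlrby bdip maex ubun chmg fnm
Final line count: 7

Answer: 7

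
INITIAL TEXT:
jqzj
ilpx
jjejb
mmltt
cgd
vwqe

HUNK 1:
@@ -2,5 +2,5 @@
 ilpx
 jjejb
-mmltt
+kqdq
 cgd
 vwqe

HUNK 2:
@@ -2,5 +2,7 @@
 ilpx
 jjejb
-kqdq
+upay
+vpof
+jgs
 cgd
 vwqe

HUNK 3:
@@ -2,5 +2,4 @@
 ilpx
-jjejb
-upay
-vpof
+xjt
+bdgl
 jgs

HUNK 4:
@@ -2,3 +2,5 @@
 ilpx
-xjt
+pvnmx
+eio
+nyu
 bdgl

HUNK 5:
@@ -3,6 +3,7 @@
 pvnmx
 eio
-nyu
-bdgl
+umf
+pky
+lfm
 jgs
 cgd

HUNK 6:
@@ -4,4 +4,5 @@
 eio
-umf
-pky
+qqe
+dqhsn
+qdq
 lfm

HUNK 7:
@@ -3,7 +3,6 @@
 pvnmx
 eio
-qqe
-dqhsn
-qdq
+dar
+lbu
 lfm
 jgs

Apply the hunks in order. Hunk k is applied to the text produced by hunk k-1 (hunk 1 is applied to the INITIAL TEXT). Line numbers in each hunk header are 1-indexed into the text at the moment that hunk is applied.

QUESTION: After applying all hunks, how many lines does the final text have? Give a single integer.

Answer: 10

Derivation:
Hunk 1: at line 2 remove [mmltt] add [kqdq] -> 6 lines: jqzj ilpx jjejb kqdq cgd vwqe
Hunk 2: at line 2 remove [kqdq] add [upay,vpof,jgs] -> 8 lines: jqzj ilpx jjejb upay vpof jgs cgd vwqe
Hunk 3: at line 2 remove [jjejb,upay,vpof] add [xjt,bdgl] -> 7 lines: jqzj ilpx xjt bdgl jgs cgd vwqe
Hunk 4: at line 2 remove [xjt] add [pvnmx,eio,nyu] -> 9 lines: jqzj ilpx pvnmx eio nyu bdgl jgs cgd vwqe
Hunk 5: at line 3 remove [nyu,bdgl] add [umf,pky,lfm] -> 10 lines: jqzj ilpx pvnmx eio umf pky lfm jgs cgd vwqe
Hunk 6: at line 4 remove [umf,pky] add [qqe,dqhsn,qdq] -> 11 lines: jqzj ilpx pvnmx eio qqe dqhsn qdq lfm jgs cgd vwqe
Hunk 7: at line 3 remove [qqe,dqhsn,qdq] add [dar,lbu] -> 10 lines: jqzj ilpx pvnmx eio dar lbu lfm jgs cgd vwqe
Final line count: 10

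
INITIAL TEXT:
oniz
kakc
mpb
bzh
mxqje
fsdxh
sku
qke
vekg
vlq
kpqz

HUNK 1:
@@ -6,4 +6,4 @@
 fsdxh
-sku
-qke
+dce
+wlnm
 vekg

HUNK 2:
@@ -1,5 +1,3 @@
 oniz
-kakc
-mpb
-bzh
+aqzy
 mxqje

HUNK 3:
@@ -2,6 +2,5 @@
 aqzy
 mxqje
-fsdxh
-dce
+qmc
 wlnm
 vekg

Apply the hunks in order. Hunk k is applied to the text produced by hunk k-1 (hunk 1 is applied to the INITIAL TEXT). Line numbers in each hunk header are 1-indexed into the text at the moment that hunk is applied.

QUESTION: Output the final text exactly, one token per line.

Hunk 1: at line 6 remove [sku,qke] add [dce,wlnm] -> 11 lines: oniz kakc mpb bzh mxqje fsdxh dce wlnm vekg vlq kpqz
Hunk 2: at line 1 remove [kakc,mpb,bzh] add [aqzy] -> 9 lines: oniz aqzy mxqje fsdxh dce wlnm vekg vlq kpqz
Hunk 3: at line 2 remove [fsdxh,dce] add [qmc] -> 8 lines: oniz aqzy mxqje qmc wlnm vekg vlq kpqz

Answer: oniz
aqzy
mxqje
qmc
wlnm
vekg
vlq
kpqz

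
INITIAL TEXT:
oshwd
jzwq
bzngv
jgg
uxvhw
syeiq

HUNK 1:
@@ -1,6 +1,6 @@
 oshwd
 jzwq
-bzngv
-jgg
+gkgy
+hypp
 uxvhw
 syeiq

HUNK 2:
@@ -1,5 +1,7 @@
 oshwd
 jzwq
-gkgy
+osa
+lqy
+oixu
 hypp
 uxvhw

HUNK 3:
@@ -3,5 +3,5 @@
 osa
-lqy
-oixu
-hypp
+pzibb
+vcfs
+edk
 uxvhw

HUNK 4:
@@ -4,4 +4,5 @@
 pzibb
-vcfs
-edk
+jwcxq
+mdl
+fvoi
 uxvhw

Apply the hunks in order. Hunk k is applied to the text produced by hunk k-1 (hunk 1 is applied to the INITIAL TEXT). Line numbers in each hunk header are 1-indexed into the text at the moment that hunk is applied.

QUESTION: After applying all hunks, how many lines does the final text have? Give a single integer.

Hunk 1: at line 1 remove [bzngv,jgg] add [gkgy,hypp] -> 6 lines: oshwd jzwq gkgy hypp uxvhw syeiq
Hunk 2: at line 1 remove [gkgy] add [osa,lqy,oixu] -> 8 lines: oshwd jzwq osa lqy oixu hypp uxvhw syeiq
Hunk 3: at line 3 remove [lqy,oixu,hypp] add [pzibb,vcfs,edk] -> 8 lines: oshwd jzwq osa pzibb vcfs edk uxvhw syeiq
Hunk 4: at line 4 remove [vcfs,edk] add [jwcxq,mdl,fvoi] -> 9 lines: oshwd jzwq osa pzibb jwcxq mdl fvoi uxvhw syeiq
Final line count: 9

Answer: 9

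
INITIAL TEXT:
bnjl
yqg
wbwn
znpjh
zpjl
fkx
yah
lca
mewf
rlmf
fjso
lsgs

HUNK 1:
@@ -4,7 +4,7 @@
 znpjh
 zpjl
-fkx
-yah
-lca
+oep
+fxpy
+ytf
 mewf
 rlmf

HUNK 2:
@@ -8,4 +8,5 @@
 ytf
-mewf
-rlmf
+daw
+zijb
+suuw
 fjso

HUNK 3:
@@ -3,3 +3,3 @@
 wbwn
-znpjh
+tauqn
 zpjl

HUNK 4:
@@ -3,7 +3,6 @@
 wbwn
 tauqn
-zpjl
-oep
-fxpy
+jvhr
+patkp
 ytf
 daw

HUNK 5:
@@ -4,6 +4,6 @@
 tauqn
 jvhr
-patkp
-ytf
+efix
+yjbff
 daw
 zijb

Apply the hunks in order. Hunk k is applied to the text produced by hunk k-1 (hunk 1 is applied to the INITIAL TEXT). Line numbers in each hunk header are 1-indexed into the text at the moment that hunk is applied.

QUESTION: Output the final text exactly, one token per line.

Answer: bnjl
yqg
wbwn
tauqn
jvhr
efix
yjbff
daw
zijb
suuw
fjso
lsgs

Derivation:
Hunk 1: at line 4 remove [fkx,yah,lca] add [oep,fxpy,ytf] -> 12 lines: bnjl yqg wbwn znpjh zpjl oep fxpy ytf mewf rlmf fjso lsgs
Hunk 2: at line 8 remove [mewf,rlmf] add [daw,zijb,suuw] -> 13 lines: bnjl yqg wbwn znpjh zpjl oep fxpy ytf daw zijb suuw fjso lsgs
Hunk 3: at line 3 remove [znpjh] add [tauqn] -> 13 lines: bnjl yqg wbwn tauqn zpjl oep fxpy ytf daw zijb suuw fjso lsgs
Hunk 4: at line 3 remove [zpjl,oep,fxpy] add [jvhr,patkp] -> 12 lines: bnjl yqg wbwn tauqn jvhr patkp ytf daw zijb suuw fjso lsgs
Hunk 5: at line 4 remove [patkp,ytf] add [efix,yjbff] -> 12 lines: bnjl yqg wbwn tauqn jvhr efix yjbff daw zijb suuw fjso lsgs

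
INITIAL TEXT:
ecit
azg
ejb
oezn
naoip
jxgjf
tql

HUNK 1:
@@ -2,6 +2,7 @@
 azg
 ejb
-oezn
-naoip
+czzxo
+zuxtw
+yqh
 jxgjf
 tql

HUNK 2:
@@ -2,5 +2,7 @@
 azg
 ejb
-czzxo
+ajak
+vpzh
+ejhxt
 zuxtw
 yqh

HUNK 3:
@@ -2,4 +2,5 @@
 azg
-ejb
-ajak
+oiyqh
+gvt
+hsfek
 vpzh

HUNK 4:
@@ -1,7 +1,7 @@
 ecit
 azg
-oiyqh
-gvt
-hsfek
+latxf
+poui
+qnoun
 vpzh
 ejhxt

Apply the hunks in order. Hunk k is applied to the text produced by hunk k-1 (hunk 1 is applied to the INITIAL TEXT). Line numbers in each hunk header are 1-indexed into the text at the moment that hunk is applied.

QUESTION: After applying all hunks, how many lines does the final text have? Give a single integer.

Answer: 11

Derivation:
Hunk 1: at line 2 remove [oezn,naoip] add [czzxo,zuxtw,yqh] -> 8 lines: ecit azg ejb czzxo zuxtw yqh jxgjf tql
Hunk 2: at line 2 remove [czzxo] add [ajak,vpzh,ejhxt] -> 10 lines: ecit azg ejb ajak vpzh ejhxt zuxtw yqh jxgjf tql
Hunk 3: at line 2 remove [ejb,ajak] add [oiyqh,gvt,hsfek] -> 11 lines: ecit azg oiyqh gvt hsfek vpzh ejhxt zuxtw yqh jxgjf tql
Hunk 4: at line 1 remove [oiyqh,gvt,hsfek] add [latxf,poui,qnoun] -> 11 lines: ecit azg latxf poui qnoun vpzh ejhxt zuxtw yqh jxgjf tql
Final line count: 11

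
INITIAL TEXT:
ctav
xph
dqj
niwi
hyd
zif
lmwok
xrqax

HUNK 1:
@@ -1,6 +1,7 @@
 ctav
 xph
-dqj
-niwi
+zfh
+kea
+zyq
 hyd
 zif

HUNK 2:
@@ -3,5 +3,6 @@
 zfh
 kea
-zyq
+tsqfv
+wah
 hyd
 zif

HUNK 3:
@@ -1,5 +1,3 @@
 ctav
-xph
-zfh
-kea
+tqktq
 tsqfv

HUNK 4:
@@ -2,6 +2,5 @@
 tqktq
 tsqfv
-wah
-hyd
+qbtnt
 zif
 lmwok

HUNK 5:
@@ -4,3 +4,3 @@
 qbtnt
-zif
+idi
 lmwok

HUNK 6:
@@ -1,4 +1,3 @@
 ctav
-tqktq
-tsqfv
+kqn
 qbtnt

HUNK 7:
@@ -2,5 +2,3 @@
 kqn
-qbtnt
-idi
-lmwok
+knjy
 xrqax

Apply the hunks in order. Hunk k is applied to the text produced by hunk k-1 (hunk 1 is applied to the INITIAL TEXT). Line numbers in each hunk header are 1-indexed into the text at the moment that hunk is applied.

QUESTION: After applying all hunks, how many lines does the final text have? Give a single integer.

Hunk 1: at line 1 remove [dqj,niwi] add [zfh,kea,zyq] -> 9 lines: ctav xph zfh kea zyq hyd zif lmwok xrqax
Hunk 2: at line 3 remove [zyq] add [tsqfv,wah] -> 10 lines: ctav xph zfh kea tsqfv wah hyd zif lmwok xrqax
Hunk 3: at line 1 remove [xph,zfh,kea] add [tqktq] -> 8 lines: ctav tqktq tsqfv wah hyd zif lmwok xrqax
Hunk 4: at line 2 remove [wah,hyd] add [qbtnt] -> 7 lines: ctav tqktq tsqfv qbtnt zif lmwok xrqax
Hunk 5: at line 4 remove [zif] add [idi] -> 7 lines: ctav tqktq tsqfv qbtnt idi lmwok xrqax
Hunk 6: at line 1 remove [tqktq,tsqfv] add [kqn] -> 6 lines: ctav kqn qbtnt idi lmwok xrqax
Hunk 7: at line 2 remove [qbtnt,idi,lmwok] add [knjy] -> 4 lines: ctav kqn knjy xrqax
Final line count: 4

Answer: 4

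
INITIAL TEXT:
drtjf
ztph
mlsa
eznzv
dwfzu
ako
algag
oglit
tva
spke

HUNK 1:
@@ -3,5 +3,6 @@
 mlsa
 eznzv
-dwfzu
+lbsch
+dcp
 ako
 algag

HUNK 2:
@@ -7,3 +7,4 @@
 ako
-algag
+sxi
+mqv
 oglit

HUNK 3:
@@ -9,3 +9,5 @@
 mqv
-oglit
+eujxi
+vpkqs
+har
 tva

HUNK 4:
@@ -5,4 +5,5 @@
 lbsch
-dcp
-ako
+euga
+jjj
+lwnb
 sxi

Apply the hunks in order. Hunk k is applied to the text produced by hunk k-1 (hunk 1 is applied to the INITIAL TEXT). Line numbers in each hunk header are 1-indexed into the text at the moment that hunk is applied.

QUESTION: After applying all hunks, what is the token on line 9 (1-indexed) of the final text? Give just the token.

Hunk 1: at line 3 remove [dwfzu] add [lbsch,dcp] -> 11 lines: drtjf ztph mlsa eznzv lbsch dcp ako algag oglit tva spke
Hunk 2: at line 7 remove [algag] add [sxi,mqv] -> 12 lines: drtjf ztph mlsa eznzv lbsch dcp ako sxi mqv oglit tva spke
Hunk 3: at line 9 remove [oglit] add [eujxi,vpkqs,har] -> 14 lines: drtjf ztph mlsa eznzv lbsch dcp ako sxi mqv eujxi vpkqs har tva spke
Hunk 4: at line 5 remove [dcp,ako] add [euga,jjj,lwnb] -> 15 lines: drtjf ztph mlsa eznzv lbsch euga jjj lwnb sxi mqv eujxi vpkqs har tva spke
Final line 9: sxi

Answer: sxi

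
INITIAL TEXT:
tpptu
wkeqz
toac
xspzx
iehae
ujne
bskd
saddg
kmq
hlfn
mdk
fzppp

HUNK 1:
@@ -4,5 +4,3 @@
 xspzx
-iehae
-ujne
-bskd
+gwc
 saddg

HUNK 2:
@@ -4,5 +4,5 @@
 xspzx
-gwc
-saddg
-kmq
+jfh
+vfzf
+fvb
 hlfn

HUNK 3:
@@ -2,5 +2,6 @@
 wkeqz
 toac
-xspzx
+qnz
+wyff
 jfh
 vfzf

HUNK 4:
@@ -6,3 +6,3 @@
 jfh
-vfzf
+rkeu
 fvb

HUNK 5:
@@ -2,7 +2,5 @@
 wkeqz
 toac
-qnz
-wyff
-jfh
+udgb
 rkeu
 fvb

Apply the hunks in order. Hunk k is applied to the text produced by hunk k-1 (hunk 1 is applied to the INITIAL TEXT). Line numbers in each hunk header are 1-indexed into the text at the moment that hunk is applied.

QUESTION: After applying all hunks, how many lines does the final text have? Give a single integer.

Hunk 1: at line 4 remove [iehae,ujne,bskd] add [gwc] -> 10 lines: tpptu wkeqz toac xspzx gwc saddg kmq hlfn mdk fzppp
Hunk 2: at line 4 remove [gwc,saddg,kmq] add [jfh,vfzf,fvb] -> 10 lines: tpptu wkeqz toac xspzx jfh vfzf fvb hlfn mdk fzppp
Hunk 3: at line 2 remove [xspzx] add [qnz,wyff] -> 11 lines: tpptu wkeqz toac qnz wyff jfh vfzf fvb hlfn mdk fzppp
Hunk 4: at line 6 remove [vfzf] add [rkeu] -> 11 lines: tpptu wkeqz toac qnz wyff jfh rkeu fvb hlfn mdk fzppp
Hunk 5: at line 2 remove [qnz,wyff,jfh] add [udgb] -> 9 lines: tpptu wkeqz toac udgb rkeu fvb hlfn mdk fzppp
Final line count: 9

Answer: 9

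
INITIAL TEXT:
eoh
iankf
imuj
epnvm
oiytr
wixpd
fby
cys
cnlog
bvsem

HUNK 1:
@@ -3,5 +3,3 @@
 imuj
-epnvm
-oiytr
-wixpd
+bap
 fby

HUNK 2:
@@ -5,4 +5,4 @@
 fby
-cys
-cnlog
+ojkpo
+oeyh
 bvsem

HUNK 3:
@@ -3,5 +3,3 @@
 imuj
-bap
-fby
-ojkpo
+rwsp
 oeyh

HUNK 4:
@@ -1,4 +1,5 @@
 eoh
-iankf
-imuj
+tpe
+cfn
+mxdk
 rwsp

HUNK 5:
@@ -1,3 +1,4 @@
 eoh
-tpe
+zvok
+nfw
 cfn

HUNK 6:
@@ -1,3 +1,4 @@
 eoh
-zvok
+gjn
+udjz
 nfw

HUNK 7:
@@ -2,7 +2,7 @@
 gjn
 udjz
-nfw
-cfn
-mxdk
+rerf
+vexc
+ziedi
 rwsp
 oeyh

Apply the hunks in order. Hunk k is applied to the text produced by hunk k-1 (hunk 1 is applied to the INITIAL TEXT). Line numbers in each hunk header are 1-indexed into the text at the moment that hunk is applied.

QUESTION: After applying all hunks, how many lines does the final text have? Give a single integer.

Answer: 9

Derivation:
Hunk 1: at line 3 remove [epnvm,oiytr,wixpd] add [bap] -> 8 lines: eoh iankf imuj bap fby cys cnlog bvsem
Hunk 2: at line 5 remove [cys,cnlog] add [ojkpo,oeyh] -> 8 lines: eoh iankf imuj bap fby ojkpo oeyh bvsem
Hunk 3: at line 3 remove [bap,fby,ojkpo] add [rwsp] -> 6 lines: eoh iankf imuj rwsp oeyh bvsem
Hunk 4: at line 1 remove [iankf,imuj] add [tpe,cfn,mxdk] -> 7 lines: eoh tpe cfn mxdk rwsp oeyh bvsem
Hunk 5: at line 1 remove [tpe] add [zvok,nfw] -> 8 lines: eoh zvok nfw cfn mxdk rwsp oeyh bvsem
Hunk 6: at line 1 remove [zvok] add [gjn,udjz] -> 9 lines: eoh gjn udjz nfw cfn mxdk rwsp oeyh bvsem
Hunk 7: at line 2 remove [nfw,cfn,mxdk] add [rerf,vexc,ziedi] -> 9 lines: eoh gjn udjz rerf vexc ziedi rwsp oeyh bvsem
Final line count: 9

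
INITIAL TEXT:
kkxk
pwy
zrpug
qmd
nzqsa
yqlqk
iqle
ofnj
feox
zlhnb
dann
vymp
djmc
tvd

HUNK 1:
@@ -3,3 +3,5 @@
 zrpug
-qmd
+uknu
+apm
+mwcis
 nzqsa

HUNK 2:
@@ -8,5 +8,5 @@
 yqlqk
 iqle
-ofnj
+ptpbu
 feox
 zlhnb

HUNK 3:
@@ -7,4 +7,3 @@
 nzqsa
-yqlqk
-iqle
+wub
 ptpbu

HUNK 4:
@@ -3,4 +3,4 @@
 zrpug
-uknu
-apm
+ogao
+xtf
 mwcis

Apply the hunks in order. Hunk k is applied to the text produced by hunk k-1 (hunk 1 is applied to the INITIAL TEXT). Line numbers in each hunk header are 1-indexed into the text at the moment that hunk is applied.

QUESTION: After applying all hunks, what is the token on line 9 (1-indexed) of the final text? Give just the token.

Answer: ptpbu

Derivation:
Hunk 1: at line 3 remove [qmd] add [uknu,apm,mwcis] -> 16 lines: kkxk pwy zrpug uknu apm mwcis nzqsa yqlqk iqle ofnj feox zlhnb dann vymp djmc tvd
Hunk 2: at line 8 remove [ofnj] add [ptpbu] -> 16 lines: kkxk pwy zrpug uknu apm mwcis nzqsa yqlqk iqle ptpbu feox zlhnb dann vymp djmc tvd
Hunk 3: at line 7 remove [yqlqk,iqle] add [wub] -> 15 lines: kkxk pwy zrpug uknu apm mwcis nzqsa wub ptpbu feox zlhnb dann vymp djmc tvd
Hunk 4: at line 3 remove [uknu,apm] add [ogao,xtf] -> 15 lines: kkxk pwy zrpug ogao xtf mwcis nzqsa wub ptpbu feox zlhnb dann vymp djmc tvd
Final line 9: ptpbu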